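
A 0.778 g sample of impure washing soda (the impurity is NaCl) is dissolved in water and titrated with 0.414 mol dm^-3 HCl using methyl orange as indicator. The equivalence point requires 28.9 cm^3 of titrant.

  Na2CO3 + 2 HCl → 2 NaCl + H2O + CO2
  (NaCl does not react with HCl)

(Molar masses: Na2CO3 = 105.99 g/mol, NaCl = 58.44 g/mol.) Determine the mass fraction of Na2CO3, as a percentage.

81.5 %

n(HCl) = 0.0289 × 0.414 = 0.0120 mol
Let x = n(Na2CO3), y = n(NaCl).
Titrant: 2x = 0.0120;  mass: 105.99x + 58.44y = 0.778
Solving, x = 5.98 × 10^-3 mol, y = 2.46 × 10^-3 mol
mass of Na2CO3 = 5.98 × 10^-3 × 105.99 = 0.634 g
% Na2CO3 = 0.634 / 0.778 × 100 = 81.5 %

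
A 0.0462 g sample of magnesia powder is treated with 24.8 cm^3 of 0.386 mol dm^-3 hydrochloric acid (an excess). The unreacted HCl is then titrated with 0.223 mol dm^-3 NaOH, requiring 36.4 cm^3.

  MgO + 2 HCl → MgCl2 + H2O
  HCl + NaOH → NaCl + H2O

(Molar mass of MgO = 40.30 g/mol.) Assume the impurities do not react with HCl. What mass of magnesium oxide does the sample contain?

0.0293 g

n(HCl) added = 0.0248 × 0.386 = 9.57 × 10^-3 mol
n(NaOH) used in back-titration = 0.0364 × 0.223 = 8.12 × 10^-3 mol
n(HCl) left over = 8.12 × 10^-3 mol (1:1 ratio)
n(HCl) consumed by analyte = 9.57 × 10^-3 − 8.12 × 10^-3 = 1.46 × 10^-3 mol
From the 1:2 ratio, n(MgO) = 1/2 × 1.46 × 10^-3 = 7.28 × 10^-4 mol
mass of MgO = 7.28 × 10^-4 × 40.30 = 0.0293 g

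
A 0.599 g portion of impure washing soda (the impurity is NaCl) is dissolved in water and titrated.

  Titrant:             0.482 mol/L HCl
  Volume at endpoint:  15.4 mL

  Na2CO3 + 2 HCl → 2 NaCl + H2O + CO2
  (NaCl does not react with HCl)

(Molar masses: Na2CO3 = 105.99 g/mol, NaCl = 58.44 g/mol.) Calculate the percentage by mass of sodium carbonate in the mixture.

n(HCl) = 0.0154 × 0.482 = 7.42 × 10^-3 mol
Let x = n(Na2CO3), y = n(NaCl).
Titrant: 2x = 7.42 × 10^-3;  mass: 105.99x + 58.44y = 0.599
Solving, x = 3.71 × 10^-3 mol, y = 3.52 × 10^-3 mol
mass of Na2CO3 = 3.71 × 10^-3 × 105.99 = 0.393 g
% Na2CO3 = 0.393 / 0.599 × 100 = 65.7 %

65.7 %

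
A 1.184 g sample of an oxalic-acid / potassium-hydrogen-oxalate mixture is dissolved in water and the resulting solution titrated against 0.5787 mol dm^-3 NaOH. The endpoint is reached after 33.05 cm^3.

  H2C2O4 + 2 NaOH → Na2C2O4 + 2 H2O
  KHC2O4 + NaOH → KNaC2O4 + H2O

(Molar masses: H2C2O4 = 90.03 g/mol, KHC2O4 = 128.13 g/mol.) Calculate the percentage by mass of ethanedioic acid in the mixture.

n(NaOH) = 0.03305 × 0.5787 = 0.01913 mol
Let x = n(H2C2O4), y = n(KHC2O4).
Titrant: 2x + 1y = 0.01913;  mass: 90.03x + 128.13y = 1.184
Solving, x = 7.620 × 10^-3 mol, y = 3.887 × 10^-3 mol
mass of H2C2O4 = 7.620 × 10^-3 × 90.03 = 0.6860 g
% H2C2O4 = 0.6860 / 1.184 × 100 = 57.94 %

57.94 %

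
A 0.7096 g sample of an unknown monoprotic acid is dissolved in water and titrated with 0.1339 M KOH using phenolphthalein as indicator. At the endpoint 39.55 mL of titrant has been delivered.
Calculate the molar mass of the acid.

n(KOH) = 0.03955 L × 0.1339 mol/L = 5.296 × 10^-3 mol
n(HA) = 5.296 × 10^-3 mol (1:1 ratio)
M = m / n = 0.7096 g / 5.296 × 10^-3 mol = 134.0 g/mol

134.0 g/mol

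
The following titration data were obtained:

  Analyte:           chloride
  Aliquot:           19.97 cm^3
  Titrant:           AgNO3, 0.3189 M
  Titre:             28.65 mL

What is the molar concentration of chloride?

Ag^+ + Cl^- → AgCl(s)
n(AgNO3) = 0.02865 L × 0.3189 mol/L = 9.136 × 10^-3 mol
n(Cl-) = 9.136 × 10^-3 mol (1:1 mole ratio)
[Cl-] = 9.136 × 10^-3 mol / 0.01997 L = 0.4575 mol/L

0.4575 M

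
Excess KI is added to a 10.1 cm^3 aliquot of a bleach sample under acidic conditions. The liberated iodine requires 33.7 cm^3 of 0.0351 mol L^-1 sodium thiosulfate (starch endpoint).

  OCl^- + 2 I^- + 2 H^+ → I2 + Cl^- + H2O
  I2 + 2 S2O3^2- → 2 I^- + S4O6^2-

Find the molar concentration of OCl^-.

n(S2O3^2-) = 0.0337 × 0.0351 = 1.18 × 10^-3 mol
n(I2) = n(S2O3^2-)/2 = 5.91 × 10^-4 mol
n(OCl^-) in the aliquot = 5.91 × 10^-4 mol (1:1 ratio)
[OCl^-] = 5.91 × 10^-4 / 0.0101 = 0.0586 mol/L

0.0586 mol/L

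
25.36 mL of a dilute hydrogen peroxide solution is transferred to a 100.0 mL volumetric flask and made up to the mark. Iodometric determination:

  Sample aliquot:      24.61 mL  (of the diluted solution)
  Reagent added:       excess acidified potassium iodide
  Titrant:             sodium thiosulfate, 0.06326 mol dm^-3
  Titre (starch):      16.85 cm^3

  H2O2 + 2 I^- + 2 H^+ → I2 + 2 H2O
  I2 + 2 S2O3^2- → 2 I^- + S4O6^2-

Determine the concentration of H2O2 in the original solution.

n(S2O3^2-) = 0.01685 × 0.06326 = 1.066 × 10^-3 mol
n(I2) = n(S2O3^2-)/2 = 5.330 × 10^-4 mol
n(H2O2) in the aliquot = 5.330 × 10^-4 mol (1:1 ratio)
[H2O2]_dilute = 5.330 × 10^-4 / 0.02461 = 0.02166 mol/L
[H2O2]_original = 0.02166 × 100.0/25.36 = 0.08540 mol/L

0.08540 mol/L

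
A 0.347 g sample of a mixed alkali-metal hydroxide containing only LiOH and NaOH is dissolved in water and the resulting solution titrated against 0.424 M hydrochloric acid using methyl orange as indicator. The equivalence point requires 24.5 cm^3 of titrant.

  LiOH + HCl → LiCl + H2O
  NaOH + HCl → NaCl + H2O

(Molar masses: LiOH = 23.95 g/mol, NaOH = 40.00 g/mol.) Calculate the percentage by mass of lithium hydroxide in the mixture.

29.5 %

n(HCl) = 0.0245 × 0.424 = 0.0104 mol
Let x = n(LiOH), y = n(NaOH).
Titrant: 1x + 1y = 0.0104;  mass: 23.95x + 40.00y = 0.347
Solving, x = 4.27 × 10^-3 mol, y = 6.12 × 10^-3 mol
mass of LiOH = 4.27 × 10^-3 × 23.95 = 0.102 g
% LiOH = 0.102 / 0.347 × 100 = 29.5 %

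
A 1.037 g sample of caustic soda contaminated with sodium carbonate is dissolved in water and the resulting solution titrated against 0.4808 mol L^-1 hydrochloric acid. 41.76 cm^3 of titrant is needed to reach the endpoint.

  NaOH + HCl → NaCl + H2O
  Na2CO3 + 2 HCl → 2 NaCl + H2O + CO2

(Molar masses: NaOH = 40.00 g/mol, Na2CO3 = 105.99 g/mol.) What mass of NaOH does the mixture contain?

0.08325 g

n(HCl) = 0.04176 × 0.4808 = 0.02008 mol
Let x = n(NaOH), y = n(Na2CO3).
Titrant: 1x + 2y = 0.02008;  mass: 40.00x + 105.99y = 1.037
Solving, x = 2.081 × 10^-3 mol, y = 8.999 × 10^-3 mol
mass of NaOH = 2.081 × 10^-3 × 40.00 = 0.08325 g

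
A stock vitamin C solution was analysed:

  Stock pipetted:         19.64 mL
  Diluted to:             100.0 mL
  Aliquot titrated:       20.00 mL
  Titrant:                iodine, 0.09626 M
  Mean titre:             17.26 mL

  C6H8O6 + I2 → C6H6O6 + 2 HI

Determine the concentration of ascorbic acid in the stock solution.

0.4230 M

n(I2) = 0.01726 × 0.09626 = 1.661 × 10^-3 mol
n(C6H8O6) in the aliquot = 1.661 × 10^-3 mol (1:1 ratio)
[C6H8O6]_dilute = 1.661 × 10^-3 / 0.02000 = 0.08307 mol/L
Dilution factor = 100.0 / 19.64 = 5.092
[C6H8O6]_stock = 0.08307 × 5.092 = 0.4230 mol/L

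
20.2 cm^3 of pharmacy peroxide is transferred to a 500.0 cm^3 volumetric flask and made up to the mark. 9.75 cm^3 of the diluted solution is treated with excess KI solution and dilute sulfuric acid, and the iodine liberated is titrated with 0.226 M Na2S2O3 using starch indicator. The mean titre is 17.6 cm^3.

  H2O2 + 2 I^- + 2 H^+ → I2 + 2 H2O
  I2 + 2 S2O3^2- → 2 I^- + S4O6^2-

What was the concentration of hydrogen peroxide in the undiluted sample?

5.05 M

n(S2O3^2-) = 0.0176 × 0.226 = 3.98 × 10^-3 mol
n(I2) = n(S2O3^2-)/2 = 1.99 × 10^-3 mol
n(H2O2) in the aliquot = 1.99 × 10^-3 mol (1:1 ratio)
[H2O2]_dilute = 1.99 × 10^-3 / 0.00975 = 0.204 mol/L
[H2O2]_original = 0.204 × 500.0/20.2 = 5.05 mol/L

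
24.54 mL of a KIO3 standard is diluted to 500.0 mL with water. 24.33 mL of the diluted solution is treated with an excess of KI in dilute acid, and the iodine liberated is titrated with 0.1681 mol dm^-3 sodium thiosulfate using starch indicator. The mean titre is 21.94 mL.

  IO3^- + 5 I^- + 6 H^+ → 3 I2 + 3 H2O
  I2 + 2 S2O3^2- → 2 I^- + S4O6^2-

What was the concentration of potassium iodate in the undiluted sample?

n(S2O3^2-) = 0.02194 × 0.1681 = 3.688 × 10^-3 mol
n(I2) = n(S2O3^2-)/2 = 1.844 × 10^-3 mol
From the 1:3 ratio, n(IO3^-) in the aliquot = 1/3 × 1.844 × 10^-3 = 6.147 × 10^-4 mol
[IO3^-]_dilute = 6.147 × 10^-4 / 0.02433 = 0.02526 mol/L
[IO3^-]_original = 0.02526 × 500.0/24.54 = 0.5148 mol/L

0.5148 mol/L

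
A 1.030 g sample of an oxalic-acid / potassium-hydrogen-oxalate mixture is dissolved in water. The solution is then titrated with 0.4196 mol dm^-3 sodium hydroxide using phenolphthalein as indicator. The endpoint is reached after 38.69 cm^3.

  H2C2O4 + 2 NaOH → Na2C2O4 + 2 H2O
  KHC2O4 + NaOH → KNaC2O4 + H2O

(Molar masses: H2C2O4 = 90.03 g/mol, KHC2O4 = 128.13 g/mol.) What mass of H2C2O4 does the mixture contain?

n(NaOH) = 0.03869 × 0.4196 = 0.01623 mol
Let x = n(H2C2O4), y = n(KHC2O4).
Titrant: 2x + 1y = 0.01623;  mass: 90.03x + 128.13y = 1.030
Solving, x = 6.317 × 10^-3 mol, y = 3.600 × 10^-3 mol
mass of H2C2O4 = 6.317 × 10^-3 × 90.03 = 0.5687 g

0.5687 g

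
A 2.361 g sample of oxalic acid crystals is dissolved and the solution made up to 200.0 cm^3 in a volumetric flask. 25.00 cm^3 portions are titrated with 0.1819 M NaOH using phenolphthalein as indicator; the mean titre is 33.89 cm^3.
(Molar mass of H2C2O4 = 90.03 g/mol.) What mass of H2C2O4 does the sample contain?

H2C2O4 + 2 NaOH → Na2C2O4 + 2 H2O
n(NaOH) per titration = 0.03389 × 0.1819 = 6.165 × 10^-3 mol
From the 1:2 ratio, n(H2C2O4) in each aliquot = 1/2 × 6.165 × 10^-3 = 3.082 × 10^-3 mol
n(H2C2O4) in the whole flask = 3.082 × 10^-3 × 200.0/25.00 = 0.02466 mol
mass of H2C2O4 = 0.02466 × 90.03 = 2.220 g

2.220 g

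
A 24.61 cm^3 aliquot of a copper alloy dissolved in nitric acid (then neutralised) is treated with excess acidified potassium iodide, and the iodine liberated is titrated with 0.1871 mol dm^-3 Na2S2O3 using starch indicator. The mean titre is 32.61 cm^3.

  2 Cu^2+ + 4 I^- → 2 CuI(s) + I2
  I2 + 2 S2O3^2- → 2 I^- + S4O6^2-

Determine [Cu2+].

0.2479 mol/L

n(S2O3^2-) = 0.03261 × 0.1871 = 6.101 × 10^-3 mol
n(I2) = n(S2O3^2-)/2 = 3.051 × 10^-3 mol
From the 2:1 ratio, n(Cu2+) in the aliquot = 2/1 × 3.051 × 10^-3 = 6.101 × 10^-3 mol
[Cu2+] = 6.101 × 10^-3 / 0.02461 = 0.2479 mol/L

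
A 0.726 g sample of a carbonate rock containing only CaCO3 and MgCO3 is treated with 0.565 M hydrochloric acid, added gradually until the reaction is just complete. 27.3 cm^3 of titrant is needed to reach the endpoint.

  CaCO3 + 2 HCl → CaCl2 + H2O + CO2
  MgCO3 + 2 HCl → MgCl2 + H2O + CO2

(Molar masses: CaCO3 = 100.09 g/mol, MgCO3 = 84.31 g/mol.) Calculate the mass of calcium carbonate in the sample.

n(HCl) = 0.0273 × 0.565 = 0.0154 mol
Let x = n(CaCO3), y = n(MgCO3).
Titrant: 2x + 2y = 0.0154;  mass: 100.09x + 84.31y = 0.726
Solving, x = 4.80 × 10^-3 mol, y = 2.91 × 10^-3 mol
mass of CaCO3 = 4.80 × 10^-3 × 100.09 = 0.481 g

0.481 g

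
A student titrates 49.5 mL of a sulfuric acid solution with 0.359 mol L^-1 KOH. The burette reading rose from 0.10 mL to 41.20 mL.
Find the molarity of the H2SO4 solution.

H2SO4 + 2 KOH → K2SO4 + 2 H2O
n(KOH) = 0.0411 L × 0.359 mol/L = 0.0148 mol
From the 1:2 mole ratio, n(H2SO4) = 1/2 × 0.0148 = 7.38 × 10^-3 mol
[H2SO4] = 7.38 × 10^-3 mol / 0.0495 L = 0.149 mol/L

0.149 mol/L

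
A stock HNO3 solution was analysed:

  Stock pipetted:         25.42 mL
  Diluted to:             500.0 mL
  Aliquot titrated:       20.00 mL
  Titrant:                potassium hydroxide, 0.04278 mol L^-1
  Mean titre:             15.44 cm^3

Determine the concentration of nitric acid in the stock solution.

HNO3 + KOH → KNO3 + H2O
n(KOH) = 0.01544 × 0.04278 = 6.605 × 10^-4 mol
n(HNO3) in the aliquot = 6.605 × 10^-4 mol (1:1 ratio)
[HNO3]_dilute = 6.605 × 10^-4 / 0.02000 = 0.03303 mol/L
Dilution factor = 500.0 / 25.42 = 19.67
[HNO3]_stock = 0.03303 × 19.67 = 0.6496 mol/L

0.6496 mol/L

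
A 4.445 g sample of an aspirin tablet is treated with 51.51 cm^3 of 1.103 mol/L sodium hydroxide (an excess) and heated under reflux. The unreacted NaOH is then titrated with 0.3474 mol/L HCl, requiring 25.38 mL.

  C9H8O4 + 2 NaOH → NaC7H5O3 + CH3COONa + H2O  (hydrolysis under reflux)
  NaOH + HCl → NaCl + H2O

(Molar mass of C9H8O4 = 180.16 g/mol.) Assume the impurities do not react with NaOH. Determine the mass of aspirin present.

n(NaOH) added = 0.05151 × 1.103 = 0.05682 mol
n(HCl) used in back-titration = 0.02538 × 0.3474 = 8.817 × 10^-3 mol
n(NaOH) left over = 8.817 × 10^-3 mol (1:1 ratio)
n(NaOH) consumed by analyte = 0.05682 − 8.817 × 10^-3 = 0.04800 mol
From the 1:2 ratio, n(C9H8O4) = 1/2 × 0.04800 = 0.02400 mol
mass of C9H8O4 = 0.02400 × 180.16 = 4.324 g

4.324 g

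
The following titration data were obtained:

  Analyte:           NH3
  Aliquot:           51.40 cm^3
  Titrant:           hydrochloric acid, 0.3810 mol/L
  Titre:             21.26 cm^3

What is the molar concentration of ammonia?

NH3 + HCl → NH4Cl
n(HCl) = 0.02126 L × 0.3810 mol/L = 8.100 × 10^-3 mol
n(NH3) = 8.100 × 10^-3 mol (1:1 mole ratio)
[NH3] = 8.100 × 10^-3 mol / 0.05140 L = 0.1576 mol/L

0.1576 mol/L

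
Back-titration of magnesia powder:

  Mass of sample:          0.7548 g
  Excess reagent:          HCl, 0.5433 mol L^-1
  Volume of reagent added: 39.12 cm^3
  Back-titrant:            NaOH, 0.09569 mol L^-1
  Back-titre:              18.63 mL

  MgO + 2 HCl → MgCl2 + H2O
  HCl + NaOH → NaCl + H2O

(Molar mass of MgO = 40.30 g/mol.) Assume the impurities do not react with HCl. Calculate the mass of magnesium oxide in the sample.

n(HCl) added = 0.03912 × 0.5433 = 0.02125 mol
n(NaOH) used in back-titration = 0.01863 × 0.09569 = 1.783 × 10^-3 mol
n(HCl) left over = 1.783 × 10^-3 mol (1:1 ratio)
n(HCl) consumed by analyte = 0.02125 − 1.783 × 10^-3 = 0.01947 mol
From the 1:2 ratio, n(MgO) = 1/2 × 0.01947 = 9.736 × 10^-3 mol
mass of MgO = 9.736 × 10^-3 × 40.30 = 0.3923 g

0.3923 g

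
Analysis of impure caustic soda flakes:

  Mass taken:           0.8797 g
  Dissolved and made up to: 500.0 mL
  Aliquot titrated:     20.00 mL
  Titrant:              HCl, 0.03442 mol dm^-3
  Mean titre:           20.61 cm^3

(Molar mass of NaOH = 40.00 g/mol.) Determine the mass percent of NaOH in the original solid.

80.64 %

NaOH + HCl → NaCl + H2O
n(HCl) per titration = 0.02061 × 0.03442 = 7.094 × 10^-4 mol
n(NaOH) in each aliquot = 7.094 × 10^-4 mol (1:1 ratio)
n(NaOH) in the whole flask = 7.094 × 10^-4 × 500.0/20.00 = 0.01773 mol
mass of NaOH = 0.01773 × 40.00 = 0.7094 g
% NaOH = 0.7094 / 0.8797 × 100 = 80.64 %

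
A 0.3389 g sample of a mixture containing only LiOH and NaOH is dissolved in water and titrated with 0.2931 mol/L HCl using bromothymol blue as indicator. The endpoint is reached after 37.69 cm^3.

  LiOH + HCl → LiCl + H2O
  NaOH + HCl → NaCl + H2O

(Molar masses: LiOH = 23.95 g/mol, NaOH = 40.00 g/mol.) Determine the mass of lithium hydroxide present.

n(HCl) = 0.03769 × 0.2931 = 0.01105 mol
Let x = n(LiOH), y = n(NaOH).
Titrant: 1x + 1y = 0.01105;  mass: 23.95x + 40.00y = 0.3389
Solving, x = 6.416 × 10^-3 mol, y = 4.631 × 10^-3 mol
mass of LiOH = 6.416 × 10^-3 × 23.95 = 0.1537 g

0.1537 g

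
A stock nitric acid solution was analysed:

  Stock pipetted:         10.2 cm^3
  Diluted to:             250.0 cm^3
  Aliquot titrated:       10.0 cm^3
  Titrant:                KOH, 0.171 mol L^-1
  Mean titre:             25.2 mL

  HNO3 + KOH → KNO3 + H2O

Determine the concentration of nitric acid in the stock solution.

n(KOH) = 0.0252 × 0.171 = 4.31 × 10^-3 mol
n(HNO3) in the aliquot = 4.31 × 10^-3 mol (1:1 ratio)
[HNO3]_dilute = 4.31 × 10^-3 / 0.0100 = 0.431 mol/L
Dilution factor = 250.0 / 10.2 = 24.51
[HNO3]_stock = 0.431 × 24.51 = 10.6 mol/L

10.6 mol/L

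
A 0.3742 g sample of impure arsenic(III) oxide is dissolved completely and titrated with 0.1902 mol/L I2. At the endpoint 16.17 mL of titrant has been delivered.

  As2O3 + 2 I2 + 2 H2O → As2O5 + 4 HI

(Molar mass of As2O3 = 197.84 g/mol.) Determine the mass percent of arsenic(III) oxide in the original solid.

81.30 %

n(I2) = 0.01617 L × 0.1902 mol/L = 3.076 × 10^-3 mol
From the 1:2 ratio, n(As2O3) = 1/2 × 3.076 × 10^-3 = 1.538 × 10^-3 mol
mass of As2O3 = 1.538 × 10^-3 × 197.84 g/mol = 0.3042 g
% As2O3 = 0.3042 / 0.3742 × 100 = 81.30 %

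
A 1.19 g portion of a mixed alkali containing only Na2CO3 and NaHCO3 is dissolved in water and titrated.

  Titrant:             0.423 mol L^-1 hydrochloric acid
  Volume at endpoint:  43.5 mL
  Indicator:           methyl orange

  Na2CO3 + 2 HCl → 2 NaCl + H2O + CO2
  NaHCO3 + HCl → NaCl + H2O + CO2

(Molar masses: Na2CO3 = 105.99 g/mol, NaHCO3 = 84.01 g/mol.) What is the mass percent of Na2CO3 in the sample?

n(HCl) = 0.0435 × 0.423 = 0.0184 mol
Let x = n(Na2CO3), y = n(NaHCO3).
Titrant: 2x + 1y = 0.0184;  mass: 105.99x + 84.01y = 1.19
Solving, x = 5.74 × 10^-3 mol, y = 6.93 × 10^-3 mol
mass of Na2CO3 = 5.74 × 10^-3 × 105.99 = 0.608 g
% Na2CO3 = 0.608 / 1.19 × 100 = 51.1 %

51.1 %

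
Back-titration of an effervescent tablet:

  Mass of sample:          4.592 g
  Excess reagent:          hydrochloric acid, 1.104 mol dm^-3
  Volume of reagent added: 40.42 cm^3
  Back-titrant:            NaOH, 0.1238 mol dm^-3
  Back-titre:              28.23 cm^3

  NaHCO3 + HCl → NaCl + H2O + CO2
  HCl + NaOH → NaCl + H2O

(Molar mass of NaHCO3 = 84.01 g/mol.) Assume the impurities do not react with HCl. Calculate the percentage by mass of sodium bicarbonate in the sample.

n(HCl) added = 0.04042 × 1.104 = 0.04462 mol
n(NaOH) used in back-titration = 0.02823 × 0.1238 = 3.495 × 10^-3 mol
n(HCl) left over = 3.495 × 10^-3 mol (1:1 ratio)
n(HCl) consumed by analyte = 0.04462 − 3.495 × 10^-3 = 0.04113 mol
n(NaHCO3) = 0.04113 mol (1:1 ratio)
mass of NaHCO3 = 0.04113 × 84.01 = 3.455 g
% NaHCO3 = 3.455 / 4.592 × 100 = 75.24 %

75.24 %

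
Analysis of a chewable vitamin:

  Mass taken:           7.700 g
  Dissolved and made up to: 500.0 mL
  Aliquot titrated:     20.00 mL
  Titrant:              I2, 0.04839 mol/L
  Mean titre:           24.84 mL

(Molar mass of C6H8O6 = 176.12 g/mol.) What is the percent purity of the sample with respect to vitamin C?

C6H8O6 + I2 → C6H6O6 + 2 HI
n(I2) per titration = 0.02484 × 0.04839 = 1.202 × 10^-3 mol
n(C6H8O6) in each aliquot = 1.202 × 10^-3 mol (1:1 ratio)
n(C6H8O6) in the whole flask = 1.202 × 10^-3 × 500.0/20.00 = 0.03005 mol
mass of C6H8O6 = 0.03005 × 176.12 = 5.292 g
% C6H8O6 = 5.292 / 7.700 × 100 = 68.73 %

68.73 %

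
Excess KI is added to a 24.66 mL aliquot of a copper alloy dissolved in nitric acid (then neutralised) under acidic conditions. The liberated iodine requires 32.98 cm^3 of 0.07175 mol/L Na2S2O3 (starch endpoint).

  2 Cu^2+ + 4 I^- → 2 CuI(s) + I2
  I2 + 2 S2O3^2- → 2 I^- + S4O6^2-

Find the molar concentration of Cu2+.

0.09596 mol/L

n(S2O3^2-) = 0.03298 × 0.07175 = 2.366 × 10^-3 mol
n(I2) = n(S2O3^2-)/2 = 1.183 × 10^-3 mol
From the 2:1 ratio, n(Cu2+) in the aliquot = 2/1 × 1.183 × 10^-3 = 2.366 × 10^-3 mol
[Cu2+] = 2.366 × 10^-3 / 0.02466 = 0.09596 mol/L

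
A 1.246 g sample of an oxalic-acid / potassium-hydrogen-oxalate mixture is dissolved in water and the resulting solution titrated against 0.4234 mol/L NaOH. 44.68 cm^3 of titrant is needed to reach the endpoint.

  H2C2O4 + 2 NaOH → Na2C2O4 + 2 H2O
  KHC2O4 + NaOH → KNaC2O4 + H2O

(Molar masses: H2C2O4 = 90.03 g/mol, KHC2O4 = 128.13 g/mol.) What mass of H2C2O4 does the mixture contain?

n(NaOH) = 0.04468 × 0.4234 = 0.01892 mol
Let x = n(H2C2O4), y = n(KHC2O4).
Titrant: 2x + 1y = 0.01892;  mass: 90.03x + 128.13y = 1.246
Solving, x = 7.086 × 10^-3 mol, y = 4.746 × 10^-3 mol
mass of H2C2O4 = 7.086 × 10^-3 × 90.03 = 0.6379 g

0.6379 g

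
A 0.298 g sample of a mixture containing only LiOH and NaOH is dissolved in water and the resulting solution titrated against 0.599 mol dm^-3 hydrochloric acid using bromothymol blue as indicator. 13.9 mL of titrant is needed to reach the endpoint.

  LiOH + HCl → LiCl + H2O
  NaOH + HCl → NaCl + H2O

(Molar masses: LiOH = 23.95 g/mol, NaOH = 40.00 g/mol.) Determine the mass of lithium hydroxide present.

0.0523 g

n(HCl) = 0.0139 × 0.599 = 8.33 × 10^-3 mol
Let x = n(LiOH), y = n(NaOH).
Titrant: 1x + 1y = 8.33 × 10^-3;  mass: 23.95x + 40.00y = 0.298
Solving, x = 2.18 × 10^-3 mol, y = 6.14 × 10^-3 mol
mass of LiOH = 2.18 × 10^-3 × 23.95 = 0.0523 g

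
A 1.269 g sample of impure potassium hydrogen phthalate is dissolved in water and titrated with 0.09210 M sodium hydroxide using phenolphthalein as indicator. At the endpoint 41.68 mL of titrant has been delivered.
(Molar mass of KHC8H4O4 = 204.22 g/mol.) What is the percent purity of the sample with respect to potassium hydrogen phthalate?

61.78 %

KHC8H4O4 + NaOH → KNaC8H4O4 + H2O
n(NaOH) = 0.04168 L × 0.09210 mol/L = 3.839 × 10^-3 mol
n(KHC8H4O4) = 3.839 × 10^-3 mol (1:1 ratio)
mass of KHC8H4O4 = 3.839 × 10^-3 × 204.22 g/mol = 0.7839 g
% KHC8H4O4 = 0.7839 / 1.269 × 100 = 61.78 %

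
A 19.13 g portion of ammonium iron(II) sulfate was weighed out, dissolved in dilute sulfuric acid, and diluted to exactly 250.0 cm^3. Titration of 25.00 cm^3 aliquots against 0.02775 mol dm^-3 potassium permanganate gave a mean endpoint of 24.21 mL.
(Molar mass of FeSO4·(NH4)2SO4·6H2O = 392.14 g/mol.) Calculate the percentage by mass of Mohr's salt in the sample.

68.86 %

MnO4^- + 5 Fe^2+ + 8 H^+ → Mn^2+ + 5 Fe^3+ + 4 H2O
n(KMnO4) per titration = 0.02421 × 0.02775 = 6.718 × 10^-4 mol
From the 5:1 ratio, n(FeSO4·(NH4)2SO4·6H2O) in each aliquot = 5/1 × 6.718 × 10^-4 = 3.359 × 10^-3 mol
n(FeSO4·(NH4)2SO4·6H2O) in the whole flask = 3.359 × 10^-3 × 250.0/25.00 = 0.03359 mol
mass of FeSO4·(NH4)2SO4·6H2O = 0.03359 × 392.14 = 13.17 g
% FeSO4·(NH4)2SO4·6H2O = 13.17 / 19.13 × 100 = 68.86 %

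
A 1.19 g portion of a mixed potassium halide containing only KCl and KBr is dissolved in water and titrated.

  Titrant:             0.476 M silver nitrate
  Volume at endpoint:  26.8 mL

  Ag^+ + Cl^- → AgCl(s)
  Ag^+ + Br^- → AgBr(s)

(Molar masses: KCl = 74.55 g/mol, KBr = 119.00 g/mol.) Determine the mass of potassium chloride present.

0.550 g

n(AgNO3) = 0.0268 × 0.476 = 0.0128 mol
Let x = n(KCl), y = n(KBr).
Titrant: 1x + 1y = 0.0128;  mass: 74.55x + 119.00y = 1.19
Solving, x = 7.38 × 10^-3 mol, y = 5.38 × 10^-3 mol
mass of KCl = 7.38 × 10^-3 × 74.55 = 0.550 g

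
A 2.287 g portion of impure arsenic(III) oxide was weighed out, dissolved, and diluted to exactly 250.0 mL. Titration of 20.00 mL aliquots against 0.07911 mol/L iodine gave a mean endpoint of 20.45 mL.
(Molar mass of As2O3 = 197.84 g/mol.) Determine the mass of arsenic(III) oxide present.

As2O3 + 2 I2 + 2 H2O → As2O5 + 4 HI
n(I2) per titration = 0.02045 × 0.07911 = 1.618 × 10^-3 mol
From the 1:2 ratio, n(As2O3) in each aliquot = 1/2 × 1.618 × 10^-3 = 8.089 × 10^-4 mol
n(As2O3) in the whole flask = 8.089 × 10^-4 × 250.0/20.00 = 0.01011 mol
mass of As2O3 = 0.01011 × 197.84 = 2.000 g

2.000 g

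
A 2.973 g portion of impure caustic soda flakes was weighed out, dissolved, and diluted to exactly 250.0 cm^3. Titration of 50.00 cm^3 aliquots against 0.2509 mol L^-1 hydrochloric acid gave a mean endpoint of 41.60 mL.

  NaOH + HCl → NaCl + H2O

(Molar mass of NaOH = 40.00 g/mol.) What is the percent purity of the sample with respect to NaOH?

n(HCl) per titration = 0.04160 × 0.2509 = 0.01044 mol
n(NaOH) in each aliquot = 0.01044 mol (1:1 ratio)
n(NaOH) in the whole flask = 0.01044 × 250.0/50.00 = 0.05219 mol
mass of NaOH = 0.05219 × 40.00 = 2.087 g
% NaOH = 2.087 / 2.973 × 100 = 70.21 %

70.21 %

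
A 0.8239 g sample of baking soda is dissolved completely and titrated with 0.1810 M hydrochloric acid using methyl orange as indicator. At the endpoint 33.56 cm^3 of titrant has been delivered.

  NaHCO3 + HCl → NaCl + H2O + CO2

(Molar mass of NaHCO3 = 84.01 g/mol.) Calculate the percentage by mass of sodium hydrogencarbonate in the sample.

n(HCl) = 0.03356 L × 0.1810 mol/L = 6.074 × 10^-3 mol
n(NaHCO3) = 6.074 × 10^-3 mol (1:1 ratio)
mass of NaHCO3 = 6.074 × 10^-3 × 84.01 g/mol = 0.5103 g
% NaHCO3 = 0.5103 / 0.8239 × 100 = 61.94 %

61.94 %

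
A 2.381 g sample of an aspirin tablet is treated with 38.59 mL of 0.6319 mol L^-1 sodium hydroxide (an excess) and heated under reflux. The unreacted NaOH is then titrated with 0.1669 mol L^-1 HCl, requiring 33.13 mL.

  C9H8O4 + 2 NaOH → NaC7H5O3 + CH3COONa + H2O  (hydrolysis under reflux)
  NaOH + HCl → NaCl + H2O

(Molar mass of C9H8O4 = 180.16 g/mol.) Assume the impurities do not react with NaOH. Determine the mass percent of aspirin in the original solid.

n(NaOH) added = 0.03859 × 0.6319 = 0.02439 mol
n(HCl) used in back-titration = 0.03313 × 0.1669 = 5.529 × 10^-3 mol
n(NaOH) left over = 5.529 × 10^-3 mol (1:1 ratio)
n(NaOH) consumed by analyte = 0.02439 − 5.529 × 10^-3 = 0.01886 mol
From the 1:2 ratio, n(C9H8O4) = 1/2 × 0.01886 = 9.428 × 10^-3 mol
mass of C9H8O4 = 9.428 × 10^-3 × 180.16 = 1.699 g
% C9H8O4 = 1.699 / 2.381 × 100 = 71.34 %

71.34 %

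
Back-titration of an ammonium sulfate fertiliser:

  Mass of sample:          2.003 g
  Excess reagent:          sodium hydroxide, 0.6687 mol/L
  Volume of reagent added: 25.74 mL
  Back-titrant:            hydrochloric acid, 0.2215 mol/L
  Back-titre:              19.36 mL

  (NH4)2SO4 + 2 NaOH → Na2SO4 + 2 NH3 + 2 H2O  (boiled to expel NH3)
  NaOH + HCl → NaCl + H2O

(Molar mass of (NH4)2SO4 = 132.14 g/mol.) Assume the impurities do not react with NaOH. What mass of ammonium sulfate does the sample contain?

0.8539 g

n(NaOH) added = 0.02574 × 0.6687 = 0.01721 mol
n(HCl) used in back-titration = 0.01936 × 0.2215 = 4.288 × 10^-3 mol
n(NaOH) left over = 4.288 × 10^-3 mol (1:1 ratio)
n(NaOH) consumed by analyte = 0.01721 − 4.288 × 10^-3 = 0.01292 mol
From the 1:2 ratio, n((NH4)2SO4) = 1/2 × 0.01292 = 6.462 × 10^-3 mol
mass of (NH4)2SO4 = 6.462 × 10^-3 × 132.14 = 0.8539 g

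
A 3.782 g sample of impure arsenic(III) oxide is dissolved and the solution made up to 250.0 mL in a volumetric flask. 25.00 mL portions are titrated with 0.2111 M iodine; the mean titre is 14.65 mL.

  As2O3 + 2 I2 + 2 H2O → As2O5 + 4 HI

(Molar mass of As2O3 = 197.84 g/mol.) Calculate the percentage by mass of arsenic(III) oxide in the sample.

n(I2) per titration = 0.01465 × 0.2111 = 3.093 × 10^-3 mol
From the 1:2 ratio, n(As2O3) in each aliquot = 1/2 × 3.093 × 10^-3 = 1.546 × 10^-3 mol
n(As2O3) in the whole flask = 1.546 × 10^-3 × 250.0/25.00 = 0.01546 mol
mass of As2O3 = 0.01546 × 197.84 = 3.059 g
% As2O3 = 3.059 / 3.782 × 100 = 80.89 %

80.89 %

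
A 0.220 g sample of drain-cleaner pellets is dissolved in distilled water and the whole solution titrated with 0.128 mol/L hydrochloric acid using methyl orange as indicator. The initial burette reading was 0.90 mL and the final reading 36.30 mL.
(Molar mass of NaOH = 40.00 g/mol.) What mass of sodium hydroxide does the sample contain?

0.181 g

NaOH + HCl → NaCl + H2O
n(HCl) = 0.0354 L × 0.128 mol/L = 4.53 × 10^-3 mol
n(NaOH) = 4.53 × 10^-3 mol (1:1 ratio)
mass of NaOH = 4.53 × 10^-3 × 40.00 g/mol = 0.181 g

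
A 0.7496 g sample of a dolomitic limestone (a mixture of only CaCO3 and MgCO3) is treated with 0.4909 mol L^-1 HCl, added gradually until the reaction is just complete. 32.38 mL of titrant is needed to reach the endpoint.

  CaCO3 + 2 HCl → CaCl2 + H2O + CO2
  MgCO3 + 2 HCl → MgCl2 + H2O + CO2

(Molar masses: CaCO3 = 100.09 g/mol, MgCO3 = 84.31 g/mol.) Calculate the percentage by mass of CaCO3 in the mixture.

n(HCl) = 0.03238 × 0.4909 = 0.01590 mol
Let x = n(CaCO3), y = n(MgCO3).
Titrant: 2x + 2y = 0.01590;  mass: 100.09x + 84.31y = 0.7496
Solving, x = 5.040 × 10^-3 mol, y = 2.908 × 10^-3 mol
mass of CaCO3 = 5.040 × 10^-3 × 100.09 = 0.5045 g
% CaCO3 = 0.5045 / 0.7496 × 100 = 67.30 %

67.30 %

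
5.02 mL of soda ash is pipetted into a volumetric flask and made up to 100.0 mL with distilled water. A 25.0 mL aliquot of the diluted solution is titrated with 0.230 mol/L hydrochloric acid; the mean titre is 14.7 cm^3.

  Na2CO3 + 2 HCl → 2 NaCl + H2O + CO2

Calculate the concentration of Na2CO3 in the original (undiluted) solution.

n(HCl) = 0.0147 × 0.230 = 3.38 × 10^-3 mol
From the 1:2 ratio, n(Na2CO3) in the aliquot = 1/2 × 3.38 × 10^-3 = 1.69 × 10^-3 mol
[Na2CO3]_dilute = 1.69 × 10^-3 / 0.0250 = 0.0676 mol/L
Dilution factor = 100.0 / 5.02 = 19.92
[Na2CO3]_stock = 0.0676 × 19.92 = 1.35 mol/L

1.35 mol/L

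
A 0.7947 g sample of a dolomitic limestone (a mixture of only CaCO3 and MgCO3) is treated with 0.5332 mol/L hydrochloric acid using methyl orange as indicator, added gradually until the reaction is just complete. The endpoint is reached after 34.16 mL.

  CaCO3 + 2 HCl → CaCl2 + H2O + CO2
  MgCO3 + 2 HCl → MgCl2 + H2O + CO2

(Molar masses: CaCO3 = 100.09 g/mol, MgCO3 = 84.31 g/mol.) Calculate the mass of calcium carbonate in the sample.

0.1705 g

n(HCl) = 0.03416 × 0.5332 = 0.01821 mol
Let x = n(CaCO3), y = n(MgCO3).
Titrant: 2x + 2y = 0.01821;  mass: 100.09x + 84.31y = 0.7947
Solving, x = 1.704 × 10^-3 mol, y = 7.403 × 10^-3 mol
mass of CaCO3 = 1.704 × 10^-3 × 100.09 = 0.1705 g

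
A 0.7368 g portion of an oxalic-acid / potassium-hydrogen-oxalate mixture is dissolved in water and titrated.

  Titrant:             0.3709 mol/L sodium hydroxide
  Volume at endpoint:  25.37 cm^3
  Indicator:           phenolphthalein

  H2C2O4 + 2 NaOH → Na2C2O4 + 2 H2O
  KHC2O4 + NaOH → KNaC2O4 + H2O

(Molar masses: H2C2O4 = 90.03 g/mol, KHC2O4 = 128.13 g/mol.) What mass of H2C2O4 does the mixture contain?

n(NaOH) = 0.02537 × 0.3709 = 9.410 × 10^-3 mol
Let x = n(H2C2O4), y = n(KHC2O4).
Titrant: 2x + 1y = 9.410 × 10^-3;  mass: 90.03x + 128.13y = 0.7368
Solving, x = 2.821 × 10^-3 mol, y = 3.769 × 10^-3 mol
mass of H2C2O4 = 2.821 × 10^-3 × 90.03 = 0.2539 g

0.2539 g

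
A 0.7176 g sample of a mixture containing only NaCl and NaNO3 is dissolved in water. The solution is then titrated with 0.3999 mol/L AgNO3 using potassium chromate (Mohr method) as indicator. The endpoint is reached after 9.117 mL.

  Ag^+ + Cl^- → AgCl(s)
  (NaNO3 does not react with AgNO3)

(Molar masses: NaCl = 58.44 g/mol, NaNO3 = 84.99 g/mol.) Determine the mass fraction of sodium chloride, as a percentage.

n(AgNO3) = 0.009117 × 0.3999 = 3.646 × 10^-3 mol
Let x = n(NaCl), y = n(NaNO3).
Titrant: 1x = 3.646 × 10^-3;  mass: 58.44x + 84.99y = 0.7176
Solving, x = 3.646 × 10^-3 mol, y = 5.936 × 10^-3 mol
mass of NaCl = 3.646 × 10^-3 × 58.44 = 0.2131 g
% NaCl = 0.2131 / 0.7176 × 100 = 29.69 %

29.69 %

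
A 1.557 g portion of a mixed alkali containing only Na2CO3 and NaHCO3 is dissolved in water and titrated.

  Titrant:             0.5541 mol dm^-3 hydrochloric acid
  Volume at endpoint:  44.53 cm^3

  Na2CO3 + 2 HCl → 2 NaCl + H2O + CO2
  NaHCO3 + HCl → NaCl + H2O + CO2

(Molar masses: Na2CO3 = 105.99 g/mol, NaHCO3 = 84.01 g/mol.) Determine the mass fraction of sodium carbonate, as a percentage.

n(HCl) = 0.04453 × 0.5541 = 0.02467 mol
Let x = n(Na2CO3), y = n(NaHCO3).
Titrant: 2x + 1y = 0.02467;  mass: 105.99x + 84.01y = 1.557
Solving, x = 8.316 × 10^-3 mol, y = 8.041 × 10^-3 mol
mass of Na2CO3 = 8.316 × 10^-3 × 105.99 = 0.8815 g
% Na2CO3 = 0.8815 / 1.557 × 100 = 56.61 %

56.61 %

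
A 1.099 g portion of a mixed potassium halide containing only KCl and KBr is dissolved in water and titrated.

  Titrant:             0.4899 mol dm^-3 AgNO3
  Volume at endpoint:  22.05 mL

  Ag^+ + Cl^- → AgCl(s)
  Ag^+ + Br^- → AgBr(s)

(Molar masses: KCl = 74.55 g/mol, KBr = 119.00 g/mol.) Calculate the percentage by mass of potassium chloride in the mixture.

n(AgNO3) = 0.02205 × 0.4899 = 0.01080 mol
Let x = n(KCl), y = n(KBr).
Titrant: 1x + 1y = 0.01080;  mass: 74.55x + 119.00y = 1.099
Solving, x = 4.195 × 10^-3 mol, y = 6.607 × 10^-3 mol
mass of KCl = 4.195 × 10^-3 × 74.55 = 0.3127 g
% KCl = 0.3127 / 1.099 × 100 = 28.46 %

28.46 %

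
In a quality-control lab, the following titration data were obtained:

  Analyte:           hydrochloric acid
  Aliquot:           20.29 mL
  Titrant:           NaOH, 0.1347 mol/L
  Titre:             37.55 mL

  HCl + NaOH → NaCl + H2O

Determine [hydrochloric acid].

n(NaOH) = 0.03755 L × 0.1347 mol/L = 5.058 × 10^-3 mol
n(HCl) = 5.058 × 10^-3 mol (1:1 mole ratio)
[HCl] = 5.058 × 10^-3 mol / 0.02029 L = 0.2493 mol/L

0.2493 mol/L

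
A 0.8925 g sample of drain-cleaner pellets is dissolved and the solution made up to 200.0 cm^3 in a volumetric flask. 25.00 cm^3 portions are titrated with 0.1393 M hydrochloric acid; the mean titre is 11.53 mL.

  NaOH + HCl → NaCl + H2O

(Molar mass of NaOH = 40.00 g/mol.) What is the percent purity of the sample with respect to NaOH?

57.59 %

n(HCl) per titration = 0.01153 × 0.1393 = 1.606 × 10^-3 mol
n(NaOH) in each aliquot = 1.606 × 10^-3 mol (1:1 ratio)
n(NaOH) in the whole flask = 1.606 × 10^-3 × 200.0/25.00 = 0.01285 mol
mass of NaOH = 0.01285 × 40.00 = 0.5140 g
% NaOH = 0.5140 / 0.8925 × 100 = 57.59 %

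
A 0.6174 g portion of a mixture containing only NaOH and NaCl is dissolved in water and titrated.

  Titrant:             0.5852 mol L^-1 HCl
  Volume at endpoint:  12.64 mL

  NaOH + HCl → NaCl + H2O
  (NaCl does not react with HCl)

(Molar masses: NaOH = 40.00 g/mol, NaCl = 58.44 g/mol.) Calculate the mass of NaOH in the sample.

0.2959 g

n(HCl) = 0.01264 × 0.5852 = 7.397 × 10^-3 mol
Let x = n(NaOH), y = n(NaCl).
Titrant: 1x = 7.397 × 10^-3;  mass: 40.00x + 58.44y = 0.6174
Solving, x = 7.397 × 10^-3 mol, y = 5.502 × 10^-3 mol
mass of NaOH = 7.397 × 10^-3 × 40.00 = 0.2959 g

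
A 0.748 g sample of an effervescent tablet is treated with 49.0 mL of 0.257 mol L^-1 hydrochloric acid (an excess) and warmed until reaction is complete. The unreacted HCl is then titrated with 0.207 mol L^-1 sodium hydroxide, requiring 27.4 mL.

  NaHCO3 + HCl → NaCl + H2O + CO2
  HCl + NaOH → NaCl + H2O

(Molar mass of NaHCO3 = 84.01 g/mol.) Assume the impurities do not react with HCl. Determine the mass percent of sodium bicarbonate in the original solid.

n(HCl) added = 0.0490 × 0.257 = 0.0126 mol
n(NaOH) used in back-titration = 0.0274 × 0.207 = 5.67 × 10^-3 mol
n(HCl) left over = 5.67 × 10^-3 mol (1:1 ratio)
n(HCl) consumed by analyte = 0.0126 − 5.67 × 10^-3 = 6.92 × 10^-3 mol
n(NaHCO3) = 6.92 × 10^-3 mol (1:1 ratio)
mass of NaHCO3 = 6.92 × 10^-3 × 84.01 = 0.581 g
% NaHCO3 = 0.581 / 0.748 × 100 = 77.7 %

77.7 %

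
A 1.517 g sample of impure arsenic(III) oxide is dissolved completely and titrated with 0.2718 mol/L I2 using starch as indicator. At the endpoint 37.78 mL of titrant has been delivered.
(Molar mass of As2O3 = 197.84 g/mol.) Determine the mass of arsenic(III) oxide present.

1.016 g

As2O3 + 2 I2 + 2 H2O → As2O5 + 4 HI
n(I2) = 0.03778 L × 0.2718 mol/L = 0.01027 mol
From the 1:2 ratio, n(As2O3) = 1/2 × 0.01027 = 5.134 × 10^-3 mol
mass of As2O3 = 5.134 × 10^-3 × 197.84 g/mol = 1.016 g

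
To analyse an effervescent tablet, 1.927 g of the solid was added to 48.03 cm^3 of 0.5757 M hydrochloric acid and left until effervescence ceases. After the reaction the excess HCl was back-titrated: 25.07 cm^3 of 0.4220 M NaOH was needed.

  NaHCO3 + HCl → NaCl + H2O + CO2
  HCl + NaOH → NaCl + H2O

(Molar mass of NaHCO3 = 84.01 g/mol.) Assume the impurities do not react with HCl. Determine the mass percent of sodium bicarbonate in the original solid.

74.42 %

n(HCl) added = 0.04803 × 0.5757 = 0.02765 mol
n(NaOH) used in back-titration = 0.02507 × 0.4220 = 0.01058 mol
n(HCl) left over = 0.01058 mol (1:1 ratio)
n(HCl) consumed by analyte = 0.02765 − 0.01058 = 0.01707 mol
n(NaHCO3) = 0.01707 mol (1:1 ratio)
mass of NaHCO3 = 0.01707 × 84.01 = 1.434 g
% NaHCO3 = 1.434 / 1.927 × 100 = 74.42 %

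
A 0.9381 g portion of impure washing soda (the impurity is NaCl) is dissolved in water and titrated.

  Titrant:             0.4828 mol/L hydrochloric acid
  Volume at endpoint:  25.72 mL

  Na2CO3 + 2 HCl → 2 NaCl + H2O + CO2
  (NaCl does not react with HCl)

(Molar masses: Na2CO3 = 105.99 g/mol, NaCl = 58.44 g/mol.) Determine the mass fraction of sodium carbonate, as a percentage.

70.15 %

n(HCl) = 0.02572 × 0.4828 = 0.01242 mol
Let x = n(Na2CO3), y = n(NaCl).
Titrant: 2x = 0.01242;  mass: 105.99x + 58.44y = 0.9381
Solving, x = 6.209 × 10^-3 mol, y = 4.792 × 10^-3 mol
mass of Na2CO3 = 6.209 × 10^-3 × 105.99 = 0.6581 g
% Na2CO3 = 0.6581 / 0.9381 × 100 = 70.15 %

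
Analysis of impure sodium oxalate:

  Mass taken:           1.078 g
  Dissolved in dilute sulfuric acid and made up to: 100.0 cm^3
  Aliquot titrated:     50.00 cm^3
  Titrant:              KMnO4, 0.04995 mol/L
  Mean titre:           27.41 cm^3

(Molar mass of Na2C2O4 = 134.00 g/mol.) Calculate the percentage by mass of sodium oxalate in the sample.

2 MnO4^- + 5 C2O4^2- + 16 H^+ → 2 Mn^2+ + 10 CO2 + 8 H2O
n(KMnO4) per titration = 0.02741 × 0.04995 = 1.369 × 10^-3 mol
From the 5:2 ratio, n(Na2C2O4) in each aliquot = 5/2 × 1.369 × 10^-3 = 3.423 × 10^-3 mol
n(Na2C2O4) in the whole flask = 3.423 × 10^-3 × 100.0/50.00 = 6.846 × 10^-3 mol
mass of Na2C2O4 = 6.846 × 10^-3 × 134.00 = 0.9173 g
% Na2C2O4 = 0.9173 / 1.078 × 100 = 85.09 %

85.09 %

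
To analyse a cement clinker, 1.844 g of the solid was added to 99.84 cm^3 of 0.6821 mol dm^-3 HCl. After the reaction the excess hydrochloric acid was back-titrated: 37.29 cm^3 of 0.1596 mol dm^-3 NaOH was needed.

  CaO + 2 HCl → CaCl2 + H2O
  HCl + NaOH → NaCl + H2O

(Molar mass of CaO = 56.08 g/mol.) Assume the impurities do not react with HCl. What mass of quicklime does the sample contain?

1.743 g

n(HCl) added = 0.09984 × 0.6821 = 0.06810 mol
n(NaOH) used in back-titration = 0.03729 × 0.1596 = 5.951 × 10^-3 mol
n(HCl) left over = 5.951 × 10^-3 mol (1:1 ratio)
n(HCl) consumed by analyte = 0.06810 − 5.951 × 10^-3 = 0.06215 mol
From the 1:2 ratio, n(CaO) = 1/2 × 0.06215 = 0.03107 mol
mass of CaO = 0.03107 × 56.08 = 1.743 g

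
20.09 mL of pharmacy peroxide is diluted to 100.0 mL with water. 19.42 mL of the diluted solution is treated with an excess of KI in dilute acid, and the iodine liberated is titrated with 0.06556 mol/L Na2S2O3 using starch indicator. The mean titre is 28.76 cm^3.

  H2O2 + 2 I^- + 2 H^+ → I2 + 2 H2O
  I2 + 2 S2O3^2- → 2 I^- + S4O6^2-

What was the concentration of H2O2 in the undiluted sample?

0.2416 mol/L

n(S2O3^2-) = 0.02876 × 0.06556 = 1.886 × 10^-3 mol
n(I2) = n(S2O3^2-)/2 = 9.428 × 10^-4 mol
n(H2O2) in the aliquot = 9.428 × 10^-4 mol (1:1 ratio)
[H2O2]_dilute = 9.428 × 10^-4 / 0.01942 = 0.04855 mol/L
[H2O2]_original = 0.04855 × 100.0/20.09 = 0.2416 mol/L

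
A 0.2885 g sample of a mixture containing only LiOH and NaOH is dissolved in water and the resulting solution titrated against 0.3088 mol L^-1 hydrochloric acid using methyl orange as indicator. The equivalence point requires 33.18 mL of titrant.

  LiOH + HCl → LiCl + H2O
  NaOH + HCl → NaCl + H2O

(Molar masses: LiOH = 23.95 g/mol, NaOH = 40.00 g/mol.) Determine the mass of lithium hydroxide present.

0.1811 g

n(HCl) = 0.03318 × 0.3088 = 0.01025 mol
Let x = n(LiOH), y = n(NaOH).
Titrant: 1x + 1y = 0.01025;  mass: 23.95x + 40.00y = 0.2885
Solving, x = 7.560 × 10^-3 mol, y = 2.686 × 10^-3 mol
mass of LiOH = 7.560 × 10^-3 × 23.95 = 0.1811 g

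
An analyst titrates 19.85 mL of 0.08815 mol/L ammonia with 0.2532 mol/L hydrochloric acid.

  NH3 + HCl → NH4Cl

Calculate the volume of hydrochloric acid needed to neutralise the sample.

n(NH3) = 0.01985 L × 0.08815 mol/L = 1.750 × 10^-3 mol
n(HCl) = 1.750 × 10^-3 mol (1:1 stoichiometry)
V(HCl) = 1.750 × 10^-3 mol / 0.2532 mol/L = 0.006911 L = 6.911 mL

6.911 mL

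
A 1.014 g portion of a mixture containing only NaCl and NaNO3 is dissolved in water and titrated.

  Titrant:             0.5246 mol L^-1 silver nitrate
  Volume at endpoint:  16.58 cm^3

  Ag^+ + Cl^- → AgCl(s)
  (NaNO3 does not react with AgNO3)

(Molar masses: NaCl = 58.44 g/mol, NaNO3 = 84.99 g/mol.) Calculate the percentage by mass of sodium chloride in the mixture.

n(AgNO3) = 0.01658 × 0.5246 = 8.698 × 10^-3 mol
Let x = n(NaCl), y = n(NaNO3).
Titrant: 1x = 8.698 × 10^-3;  mass: 58.44x + 84.99y = 1.014
Solving, x = 8.698 × 10^-3 mol, y = 5.950 × 10^-3 mol
mass of NaCl = 8.698 × 10^-3 × 58.44 = 0.5083 g
% NaCl = 0.5083 / 1.014 × 100 = 50.13 %

50.13 %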